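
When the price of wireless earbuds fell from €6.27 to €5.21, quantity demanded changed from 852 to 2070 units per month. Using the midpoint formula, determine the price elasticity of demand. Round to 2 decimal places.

-4.51

%Δq = (2070 − 852)/[(852 + 2070)/2] = 1218/1461 ≈ 0.8337.
%Δp = (5.21 − 6.27)/[(6.27 + 5.21)/2] = -1.06/5.74 ≈ -0.1847.
Arc elasticity E = %Δq/%Δp ≈ 0.8337/-0.1847 ≈ -4.51.
|E| > 1: demand is elastic over this range.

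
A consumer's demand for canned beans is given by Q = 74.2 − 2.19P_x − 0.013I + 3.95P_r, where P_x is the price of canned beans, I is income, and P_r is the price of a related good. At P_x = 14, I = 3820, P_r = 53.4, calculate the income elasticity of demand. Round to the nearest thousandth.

Substituting, Q = 74.2 − 2.19(14) − 0.013(3820) + 3.95(53.4) = 74.2 − 30.66 − 49.66 + 210.93 = 204.81.
∂Q/∂I = −0.013, so E_I = -0.013·(3820/204.81) ≈ -0.242.
E_I < 0: inferior good.

-0.242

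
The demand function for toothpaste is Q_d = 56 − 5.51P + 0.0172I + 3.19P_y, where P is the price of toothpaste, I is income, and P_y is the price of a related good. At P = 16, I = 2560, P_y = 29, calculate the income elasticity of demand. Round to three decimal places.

Substituting, Q_d = 56 − 5.51(16) + 0.0172(2560) + 3.19(29) = 56 − 88.16 + 44.032 + 92.51 = 104.382.
∂Q_d/∂I = +0.0172, so E_I = 0.0172·(2560/104.382) ≈ 0.422.
E_I ∈ (0,1): normal good (necessity).

0.422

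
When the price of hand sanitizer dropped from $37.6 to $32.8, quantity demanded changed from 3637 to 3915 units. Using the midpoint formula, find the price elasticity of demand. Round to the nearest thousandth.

-0.540

%Δq = (3915 − 3637)/[(3637 + 3915)/2] = 278/3776 ≈ 0.0736.
%Δp = (32.8 − 37.6)/[(37.6 + 32.8)/2] = -4.8/35.2 ≈ -0.1364.
Arc elasticity E = %Δq/%Δp ≈ 0.0736/-0.1364 ≈ -0.540.
|E| < 1: demand is inelastic over this range.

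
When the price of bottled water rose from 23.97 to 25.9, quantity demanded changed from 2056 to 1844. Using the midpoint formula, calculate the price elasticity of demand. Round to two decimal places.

%Δq = (1844 − 2056)/[(2056 + 1844)/2] = -212/1950 ≈ -0.1087.
%Δp = (25.9 − 23.97)/[(23.97 + 25.9)/2] = 1.93/24.935 ≈ 0.0774.
Arc elasticity E = %Δq/%Δp ≈ -0.1087/0.0774 ≈ -1.40.
|E| > 1: demand is elastic over this range.

-1.40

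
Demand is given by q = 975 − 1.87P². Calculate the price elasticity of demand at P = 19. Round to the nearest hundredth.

-4.50

At P = 19, q = 299.93.
dq/dP = −2·1.87·P = −71.06.
Point elasticity E = (dq/dP)·(P/q) = -71.06 × 19/299.93 ≈ -4.50.
|E| > 1, so demand is elastic at this price.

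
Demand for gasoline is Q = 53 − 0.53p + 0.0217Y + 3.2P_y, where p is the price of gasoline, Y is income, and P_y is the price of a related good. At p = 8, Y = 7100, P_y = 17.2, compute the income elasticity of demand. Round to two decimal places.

Substituting, Q = 53 − 0.53(8) + 0.0217(7100) + 3.2(17.2) = 53 − 4.24 + 154.07 + 55.04 = 257.87.
∂Q/∂Y = +0.0217, so E_I = 0.0217·(7100/257.87) ≈ 0.60.
E_I ∈ (0,1): normal good (necessity).

0.60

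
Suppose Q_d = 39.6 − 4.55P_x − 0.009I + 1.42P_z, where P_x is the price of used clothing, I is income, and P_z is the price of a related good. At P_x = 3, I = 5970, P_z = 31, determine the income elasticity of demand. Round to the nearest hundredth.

First evaluate Q_d: 39.6 − 4.55(3) − 0.009(5970) + 1.42(31) = 39.6 − 13.65 − 53.73 + 44.02 = 16.24.
∂Q_d/∂I = −0.009, so E_I = -0.009·(5970/16.24) ≈ -3.31.
E_I < 0: inferior good.

-3.31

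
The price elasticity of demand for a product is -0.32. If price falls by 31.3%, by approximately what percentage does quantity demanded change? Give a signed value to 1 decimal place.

%ΔQ ≈ E × %ΔP = (-0.32) × (-31.3%) ≈ 10.0%.

10.0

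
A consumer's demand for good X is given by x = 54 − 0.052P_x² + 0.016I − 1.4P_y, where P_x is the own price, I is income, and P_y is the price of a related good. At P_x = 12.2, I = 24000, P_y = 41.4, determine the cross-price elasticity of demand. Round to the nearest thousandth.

First evaluate x: 54 − 0.052(12.2)² + 0.016(24000) − 1.4(41.4) = 54 − 7.7397 + 384 − 57.96 = 372.3003.
∂x/∂P_y = −1.4, so E_xy = -1.4·(41.4/372.3003) ≈ -0.156.
E_xy < 0: the goods are complements.

-0.156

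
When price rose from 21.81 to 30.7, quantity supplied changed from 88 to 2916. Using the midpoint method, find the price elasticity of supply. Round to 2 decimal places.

%ΔQ = (2916 − 88)/[(88 + 2916)/2] = 2828/1502 ≈ 1.8828.
%ΔP = (30.7 − 21.81)/[(21.81 + 30.7)/2] = 8.89/26.255 ≈ 0.3386.
Arc elasticity E = %ΔQ/%ΔP ≈ 1.8828/0.3386 ≈ 5.56.
|E| > 1: supply is elastic over this range.

5.56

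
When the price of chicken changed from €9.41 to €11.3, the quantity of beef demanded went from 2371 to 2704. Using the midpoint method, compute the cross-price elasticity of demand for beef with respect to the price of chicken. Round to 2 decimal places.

%ΔQ_x = (2704 − 2371)/[(2371+2704)/2] = 333/2537.5 ≈ 0.1312.
%ΔP_y = (11.3 − 9.41)/[(9.41+11.3)/2] ≈ 0.1825.
E_xy = 0.1312/0.1825 ≈ 0.72.
E_xy > 0, so beef and chicken are substitutes.

0.72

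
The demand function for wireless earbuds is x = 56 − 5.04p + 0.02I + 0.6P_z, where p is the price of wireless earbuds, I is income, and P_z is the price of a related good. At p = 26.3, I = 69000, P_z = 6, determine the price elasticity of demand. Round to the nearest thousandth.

-0.101

At the given point, x = 56 − 5.04(26.3) + 0.02(69000) + 0.6(6) = 56 − 132.552 + 1380 + 3.6 = 1307.048.
∂x/∂p = −5.04, so E_p = (−5.04)·(26.3/1307.048) ≈ -0.101.
|E_p| < 1: demand is inelastic.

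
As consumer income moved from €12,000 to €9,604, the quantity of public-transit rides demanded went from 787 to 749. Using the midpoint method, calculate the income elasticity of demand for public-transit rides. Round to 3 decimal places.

%ΔQ = (749 − 787)/[(787+749)/2] = -38/768 ≈ -0.0495.
%ΔI = (9,604 − 12,000)/[(12,000+9,604)/2] = -2396/10802 ≈ -0.2218.
E_I = %ΔQ/%ΔI ≈ 0.223.
E_I ∈ (0,1): normal good (necessity).

0.223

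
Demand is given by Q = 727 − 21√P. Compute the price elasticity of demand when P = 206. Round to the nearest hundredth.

-0.35

At P = 206, Q = 425.5933.
dQ/dP = −21/(2√P) = −21/(2·14.3527).
Point elasticity E = (dQ/dP)·(P/Q) = -0.7316 × 206/425.5933 ≈ -0.35.
|E| < 1, so demand is inelastic at this price.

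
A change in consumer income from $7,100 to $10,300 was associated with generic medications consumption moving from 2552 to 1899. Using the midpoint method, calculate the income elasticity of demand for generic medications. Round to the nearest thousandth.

%ΔQ = (1899 − 2552)/[(2552+1899)/2] = -653/2225.5 ≈ -0.2934.
%ΔI = (10,300 − 7,100)/[(7,100+10,300)/2] = 3200/8700 ≈ 0.3678.
E_I = %ΔQ/%ΔI ≈ -0.798.
E_I < 0: inferior good.

-0.798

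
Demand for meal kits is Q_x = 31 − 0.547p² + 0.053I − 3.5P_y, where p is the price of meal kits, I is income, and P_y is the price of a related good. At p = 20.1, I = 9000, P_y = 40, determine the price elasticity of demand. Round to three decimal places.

Q_x = 31 − 0.547(20.1)² + 0.053(9000) − 3.5(40) = 31 − 220.9935 + 477 − 140 = 147.0065.
∂Q_x/∂p = −2·0.547·p = -21.9894, so E_p = -21.9894·(20.1/147.0065) ≈ -3.007.
|E_p| > 1: demand is elastic.

-3.007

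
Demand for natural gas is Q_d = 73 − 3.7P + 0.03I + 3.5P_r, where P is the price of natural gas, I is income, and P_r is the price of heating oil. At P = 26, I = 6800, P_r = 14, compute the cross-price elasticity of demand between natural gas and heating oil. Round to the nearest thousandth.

0.213

Substituting, Q_d = 73 − 3.7(26) + 0.03(6800) + 3.5(14) = 73 − 96.2 + 204 + 49 = 229.8.
∂Q_d/∂P_r = +3.5, so E_xy = 3.5·(14/229.8) ≈ 0.213.
E_xy > 0: the goods are substitutes.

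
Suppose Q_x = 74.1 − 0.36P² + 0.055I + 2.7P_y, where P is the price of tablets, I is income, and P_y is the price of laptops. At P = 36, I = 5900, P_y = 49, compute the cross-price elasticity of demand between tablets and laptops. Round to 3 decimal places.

At the given point, Q_x = 74.1 − 0.36(36)² + 0.055(5900) + 2.7(49) = 74.1 − 466.56 + 324.5 + 132.3 = 64.34.
∂Q_x/∂P_y = +2.7, so E_xy = 2.7·(49/64.34) ≈ 2.056.
E_xy > 0: the goods are substitutes.

2.056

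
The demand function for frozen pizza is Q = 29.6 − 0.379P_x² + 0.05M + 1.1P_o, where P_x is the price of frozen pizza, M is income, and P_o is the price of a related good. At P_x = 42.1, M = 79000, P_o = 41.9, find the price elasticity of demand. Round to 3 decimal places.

Evaluating quantity at (P_x, M, P_o) gives Q = 29.6 − 0.379(42.1)² + 0.05(79000) + 1.1(41.9) = 29.6 − 671.7434 + 3950 + 46.09 = 3353.9466.
∂Q/∂P_x = −2·0.379·P_x = -31.9118, so E_p = -31.9118·(42.1/3353.9466) ≈ -0.401.
|E_p| < 1: demand is inelastic.

-0.401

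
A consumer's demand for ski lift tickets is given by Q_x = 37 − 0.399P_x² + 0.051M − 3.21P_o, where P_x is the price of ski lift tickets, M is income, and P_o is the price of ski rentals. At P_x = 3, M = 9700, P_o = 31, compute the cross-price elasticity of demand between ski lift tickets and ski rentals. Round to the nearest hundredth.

First evaluate Q_x: 37 − 0.399(3)² + 0.051(9700) − 3.21(31) = 37 − 3.591 + 494.7 − 99.51 = 428.599.
∂Q_x/∂P_o = −3.21, so E_xy = -3.21·(31/428.599) ≈ -0.23.
E_xy < 0: the goods are complements.

-0.23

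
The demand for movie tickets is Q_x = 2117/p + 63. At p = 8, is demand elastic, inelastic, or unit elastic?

At p = 8, Q_x = 327.625.
dQ_x/dp = −2117/p² = −33.0781.
Point elasticity E = (dQ_x/dp)·(p/Q_x) = -33.0781 × 8/327.625 ≈ -0.808.
|E| ≈ 0.808 < 1, so demand is inelastic.

inelastic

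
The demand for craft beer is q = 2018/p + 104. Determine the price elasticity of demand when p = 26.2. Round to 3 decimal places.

-0.425

At p = 26.2, q = 181.0229.
dq/dp = −2018/p² = −2.9398.
Point elasticity E = (dq/dp)·(p/q) = -2.9398 × 26.2/181.0229 ≈ -0.425.
|E| < 1, so demand is inelastic at this price.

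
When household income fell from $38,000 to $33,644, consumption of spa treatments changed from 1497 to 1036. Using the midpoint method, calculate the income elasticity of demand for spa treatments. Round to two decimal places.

%ΔQ = (1036 − 1497)/[(1497+1036)/2] = -461/1266.5 ≈ -0.3640.
%ΔI = (33,644 − 38,000)/[(38,000+33,644)/2] = -4356/35822 ≈ -0.1216.
E_I = %ΔQ/%ΔI ≈ 2.99.
E_I > 1: normal good (luxury).

2.99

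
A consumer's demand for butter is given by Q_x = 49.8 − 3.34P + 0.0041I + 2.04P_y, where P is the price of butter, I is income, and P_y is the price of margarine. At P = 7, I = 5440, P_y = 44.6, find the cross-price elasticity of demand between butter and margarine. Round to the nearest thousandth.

0.651

At the given point, Q_x = 49.8 − 3.34(7) + 0.0041(5440) + 2.04(44.6) = 49.8 − 23.38 + 22.304 + 90.984 = 139.708.
∂Q_x/∂P_y = +2.04, so E_xy = 2.04·(44.6/139.708) ≈ 0.651.
E_xy > 0: the goods are substitutes.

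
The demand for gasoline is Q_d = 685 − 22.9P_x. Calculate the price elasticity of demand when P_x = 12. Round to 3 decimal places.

At P_x = 12, Q_d = 410.2.
dQ_d/dP_x = −22.9.
Point elasticity E = (dQ_d/dP_x)·(P_x/Q_d) = -22.9 × 12/410.2 ≈ -0.670.
|E| < 1, so demand is inelastic at this price.

-0.670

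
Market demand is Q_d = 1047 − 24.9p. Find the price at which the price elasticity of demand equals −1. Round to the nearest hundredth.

21.02

For linear demand Q_d = a − bp, E = −bp/(a − bp). |E| = 1 ⇒ bp = a − bp ⇒ p = a/(2b).
p = 1047/(2·24.9) ≈ 21.02.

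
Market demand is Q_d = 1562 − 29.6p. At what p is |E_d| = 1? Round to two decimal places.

26.39

For linear demand Q_d = a − bp, E = −bp/(a − bp). |E| = 1 ⇒ bp = a − bp ⇒ p = a/(2b).
p = 1562/(2·29.6) ≈ 26.39.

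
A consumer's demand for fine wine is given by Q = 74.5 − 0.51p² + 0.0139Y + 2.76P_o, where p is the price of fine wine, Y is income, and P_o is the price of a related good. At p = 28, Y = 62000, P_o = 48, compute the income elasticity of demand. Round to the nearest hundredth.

First evaluate Q: 74.5 − 0.51(28)² + 0.0139(62000) + 2.76(48) = 74.5 − 399.84 + 861.8 + 132.48 = 668.94.
∂Q/∂Y = +0.0139, so E_I = 0.0139·(62000/668.94) ≈ 1.29.
E_I > 1: normal good (luxury).

1.29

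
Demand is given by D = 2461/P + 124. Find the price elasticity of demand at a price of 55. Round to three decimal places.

-0.265

At P = 55, D = 168.7455.
dD/dP = −2461/P² = −0.8136.
Point elasticity E = (dD/dP)·(P/D) = -0.8136 × 55/168.7455 ≈ -0.265.
|E| < 1, so demand is inelastic at this price.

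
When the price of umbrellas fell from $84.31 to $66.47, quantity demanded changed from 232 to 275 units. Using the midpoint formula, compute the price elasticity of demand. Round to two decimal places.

-0.72

%ΔQ = (275 − 232)/[(232 + 275)/2] = 43/253.5 ≈ 0.1696.
%Δp = (66.47 − 84.31)/[(84.31 + 66.47)/2] = -17.84/75.39 ≈ -0.2366.
Arc elasticity E = %ΔQ/%Δp ≈ 0.1696/-0.2366 ≈ -0.72.
|E| < 1: demand is inelastic over this range.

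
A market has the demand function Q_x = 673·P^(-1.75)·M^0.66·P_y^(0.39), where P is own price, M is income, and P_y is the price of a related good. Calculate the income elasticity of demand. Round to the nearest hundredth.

For a Cobb–Douglas (constant-elasticity) form Q_x = A·M^α·…, the elasticity with respect to M equals the exponent α at every point.
Here the exponent on M is 0.66, so the income elasticity of demand is 0.66.

0.66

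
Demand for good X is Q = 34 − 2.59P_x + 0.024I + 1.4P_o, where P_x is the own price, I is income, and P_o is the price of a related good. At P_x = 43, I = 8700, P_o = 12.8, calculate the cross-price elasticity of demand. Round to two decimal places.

Q = 34 − 2.59(43) + 0.024(8700) + 1.4(12.8) = 34 − 111.37 + 208.8 + 17.92 = 149.35.
∂Q/∂P_o = +1.4, so E_xy = 1.4·(12.8/149.35) ≈ 0.12.
E_xy > 0: the goods are substitutes.

0.12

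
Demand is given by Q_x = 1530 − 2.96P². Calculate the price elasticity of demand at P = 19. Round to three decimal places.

-4.631

At P = 19, Q_x = 461.44.
dQ_x/dP = −2·2.96·P = −112.48.
Point elasticity E = (dQ_x/dP)·(P/Q_x) = -112.48 × 19/461.44 ≈ -4.631.
|E| > 1, so demand is elastic at this price.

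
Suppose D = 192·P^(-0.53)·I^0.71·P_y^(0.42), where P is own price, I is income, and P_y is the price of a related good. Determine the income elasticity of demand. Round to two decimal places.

0.71

For a Cobb–Douglas (constant-elasticity) form D = A·I^α·…, the elasticity with respect to I equals the exponent α at every point.
Here the exponent on I is 0.71, so the income elasticity of demand is 0.71.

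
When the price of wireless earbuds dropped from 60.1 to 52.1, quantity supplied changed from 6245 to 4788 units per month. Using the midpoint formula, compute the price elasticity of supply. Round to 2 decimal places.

%ΔQ = (4788 − 6245)/[(6245 + 4788)/2] = -1457/5516.5 ≈ -0.2641.
%Δp = (52.1 − 60.1)/[(60.1 + 52.1)/2] = -8/56.1 ≈ -0.1426.
Arc elasticity E = %ΔQ/%Δp ≈ -0.2641/-0.1426 ≈ 1.85.
|E| > 1: supply is elastic over this range.

1.85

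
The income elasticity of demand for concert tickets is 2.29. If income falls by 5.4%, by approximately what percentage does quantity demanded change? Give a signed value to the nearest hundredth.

%ΔQ ≈ E × %ΔI = (2.29) × (-5.4%) ≈ -12.37%.

-12.37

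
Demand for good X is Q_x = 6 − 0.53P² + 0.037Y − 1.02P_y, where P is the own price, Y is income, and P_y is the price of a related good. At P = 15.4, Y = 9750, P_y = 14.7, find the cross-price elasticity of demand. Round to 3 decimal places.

Substituting, Q_x = 6 − 0.53(15.4)² + 0.037(9750) − 1.02(14.7) = 6 − 125.6948 + 360.75 − 14.994 = 226.0612.
∂Q_x/∂P_y = −1.02, so E_xy = -1.02·(14.7/226.0612) ≈ -0.066.
E_xy < 0: the goods are complements.

-0.066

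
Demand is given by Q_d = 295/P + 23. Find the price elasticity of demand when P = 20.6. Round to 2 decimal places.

At P = 20.6, Q_d = 37.3204.
dQ_d/dP = −295/P² = −0.6952.
Point elasticity E = (dQ_d/dP)·(P/Q_d) = -0.6952 × 20.6/37.3204 ≈ -0.38.
|E| < 1, so demand is inelastic at this price.

-0.38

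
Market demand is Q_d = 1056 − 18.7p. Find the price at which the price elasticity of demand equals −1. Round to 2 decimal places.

For linear demand Q_d = a − bp, E = −bp/(a − bp). |E| = 1 ⇒ bp = a − bp ⇒ p = a/(2b).
p = 1056/(2·18.7) ≈ 28.24.

28.24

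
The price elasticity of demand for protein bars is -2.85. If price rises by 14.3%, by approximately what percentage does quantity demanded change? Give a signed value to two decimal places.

-40.76

%ΔQ ≈ E × %ΔP = (-2.85) × (14.3%) ≈ -40.76%.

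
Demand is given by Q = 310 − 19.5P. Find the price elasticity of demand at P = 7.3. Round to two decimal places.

At P = 7.3, Q = 167.65.
dQ/dP = −19.5.
Point elasticity E = (dQ/dP)·(P/Q) = -19.5 × 7.3/167.65 ≈ -0.85.
|E| < 1, so demand is inelastic at this price.

-0.85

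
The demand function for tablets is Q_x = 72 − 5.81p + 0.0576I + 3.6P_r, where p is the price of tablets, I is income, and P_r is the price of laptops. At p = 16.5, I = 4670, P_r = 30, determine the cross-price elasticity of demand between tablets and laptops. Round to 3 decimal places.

0.306

Substituting, Q_x = 72 − 5.81(16.5) + 0.0576(4670) + 3.6(30) = 72 − 95.865 + 268.992 + 108 = 353.127.
∂Q_x/∂P_r = +3.6, so E_xy = 3.6·(30/353.127) ≈ 0.306.
E_xy > 0: the goods are substitutes.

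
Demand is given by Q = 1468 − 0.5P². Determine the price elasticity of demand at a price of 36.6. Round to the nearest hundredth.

-1.68

At P = 36.6, Q = 798.22.
dQ/dP = −2·0.5·P = −36.6.
Point elasticity E = (dQ/dP)·(P/Q) = -36.6 × 36.6/798.22 ≈ -1.68.
|E| > 1, so demand is elastic at this price.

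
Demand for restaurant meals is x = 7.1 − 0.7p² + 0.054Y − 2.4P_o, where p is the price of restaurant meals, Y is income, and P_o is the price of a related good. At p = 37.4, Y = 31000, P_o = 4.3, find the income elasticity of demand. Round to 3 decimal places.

2.420

First evaluate x: 7.1 − 0.7(37.4)² + 0.054(31000) − 2.4(4.3) = 7.1 − 979.132 + 1674 − 10.32 = 691.648.
∂x/∂Y = +0.054, so E_I = 0.054·(31000/691.648) ≈ 2.420.
E_I > 1: normal good (luxury).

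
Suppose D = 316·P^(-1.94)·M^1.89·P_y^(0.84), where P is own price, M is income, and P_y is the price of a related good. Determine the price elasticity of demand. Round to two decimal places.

For a Cobb–Douglas (constant-elasticity) form D = A·P^α·…, the elasticity with respect to P equals the exponent α at every point.
Here the exponent on P is -1.94, so the price elasticity of demand is -1.94.

-1.94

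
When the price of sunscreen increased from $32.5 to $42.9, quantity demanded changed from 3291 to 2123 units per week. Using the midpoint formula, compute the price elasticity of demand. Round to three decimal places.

%Δq = (2123 − 3291)/[(3291 + 2123)/2] = -1168/2707 ≈ -0.4315.
%Δp = (42.9 − 32.5)/[(32.5 + 42.9)/2] = 10.4/37.7 ≈ 0.2759.
Arc elasticity E = %Δq/%Δp ≈ -0.4315/0.2759 ≈ -1.564.
|E| > 1: demand is elastic over this range.

-1.564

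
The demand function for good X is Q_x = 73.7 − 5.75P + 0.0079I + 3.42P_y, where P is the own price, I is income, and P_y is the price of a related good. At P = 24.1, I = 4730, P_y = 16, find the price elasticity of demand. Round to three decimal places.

Substituting, Q_x = 73.7 − 5.75(24.1) + 0.0079(4730) + 3.42(16) = 73.7 − 138.575 + 37.367 + 54.72 = 27.212.
∂Q_x/∂P = −5.75, so E_p = (−5.75)·(24.1/27.212) ≈ -5.092.
|E_p| > 1: demand is elastic.

-5.092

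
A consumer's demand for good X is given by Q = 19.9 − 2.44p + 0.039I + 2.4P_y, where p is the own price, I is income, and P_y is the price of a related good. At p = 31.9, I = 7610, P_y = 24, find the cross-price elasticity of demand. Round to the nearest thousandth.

0.194

First evaluate Q: 19.9 − 2.44(31.9) + 0.039(7610) + 2.4(24) = 19.9 − 77.836 + 296.79 + 57.6 = 296.454.
∂Q/∂P_y = +2.4, so E_xy = 2.4·(24/296.454) ≈ 0.194.
E_xy > 0: the goods are substitutes.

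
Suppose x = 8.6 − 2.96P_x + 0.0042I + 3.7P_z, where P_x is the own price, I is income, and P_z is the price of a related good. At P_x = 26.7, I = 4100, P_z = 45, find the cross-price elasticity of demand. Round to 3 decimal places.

Substituting, x = 8.6 − 2.96(26.7) + 0.0042(4100) + 3.7(45) = 8.6 − 79.032 + 17.22 + 166.5 = 113.288.
∂x/∂P_z = +3.7, so E_xy = 3.7·(45/113.288) ≈ 1.470.
E_xy > 0: the goods are substitutes.

1.470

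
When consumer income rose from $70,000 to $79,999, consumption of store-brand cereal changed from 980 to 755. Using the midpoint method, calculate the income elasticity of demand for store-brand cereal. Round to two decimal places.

-1.95

%ΔQ = (755 − 980)/[(980+755)/2] = -225/867.5 ≈ -0.2594.
%ΔI = (79,999 − 70,000)/[(70,000+79,999)/2] = 9999/74999.5 ≈ 0.1333.
E_I = %ΔQ/%ΔI ≈ -1.95.
E_I < 0: inferior good.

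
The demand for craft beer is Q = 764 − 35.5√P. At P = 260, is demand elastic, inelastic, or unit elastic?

At P = 260, Q = 191.5797.
dQ/dP = −35.5/(2√P) = −35.5/(2·16.1245).
Point elasticity E = (dQ/dP)·(P/Q) = -1.1008 × 260/191.5797 ≈ -1.494.
|E| ≈ 1.494 > 1, so demand is elastic.

elastic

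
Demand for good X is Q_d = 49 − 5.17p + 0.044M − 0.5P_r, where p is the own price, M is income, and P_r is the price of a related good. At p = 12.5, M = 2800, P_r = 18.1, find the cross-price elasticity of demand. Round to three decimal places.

First evaluate Q_d: 49 − 5.17(12.5) + 0.044(2800) − 0.5(18.1) = 49 − 64.625 + 123.2 − 9.05 = 98.525.
∂Q_d/∂P_r = −0.5, so E_xy = -0.5·(18.1/98.525) ≈ -0.092.
E_xy < 0: the goods are complements.

-0.092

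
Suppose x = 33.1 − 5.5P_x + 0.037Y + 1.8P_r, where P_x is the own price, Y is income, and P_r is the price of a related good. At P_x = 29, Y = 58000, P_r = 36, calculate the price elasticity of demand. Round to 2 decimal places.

First evaluate x: 33.1 − 5.5(29) + 0.037(58000) + 1.8(36) = 33.1 − 159.5 + 2146 + 64.8 = 2084.4.
∂x/∂P_x = −5.5, so E_p = (−5.5)·(29/2084.4) ≈ -0.08.
|E_p| < 1: demand is inelastic.

-0.08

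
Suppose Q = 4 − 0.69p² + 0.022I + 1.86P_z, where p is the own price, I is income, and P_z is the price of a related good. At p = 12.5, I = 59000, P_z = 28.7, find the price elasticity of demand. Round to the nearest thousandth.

-0.173

At the given point, Q = 4 − 0.69(12.5)² + 0.022(59000) + 1.86(28.7) = 4 − 107.8125 + 1298 + 53.382 = 1247.5695.
∂Q/∂p = −2·0.69·p = -17.25, so E_p = -17.25·(12.5/1247.5695) ≈ -0.173.
|E_p| < 1: demand is inelastic.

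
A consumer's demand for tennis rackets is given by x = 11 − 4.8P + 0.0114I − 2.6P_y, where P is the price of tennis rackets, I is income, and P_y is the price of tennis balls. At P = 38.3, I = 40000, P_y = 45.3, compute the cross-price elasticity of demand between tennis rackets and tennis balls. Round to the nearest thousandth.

-0.712

At the given point, x = 11 − 4.8(38.3) + 0.0114(40000) − 2.6(45.3) = 11 − 183.84 + 456 − 117.78 = 165.38.
∂x/∂P_y = −2.6, so E_xy = -2.6·(45.3/165.38) ≈ -0.712.
E_xy < 0: the goods are complements.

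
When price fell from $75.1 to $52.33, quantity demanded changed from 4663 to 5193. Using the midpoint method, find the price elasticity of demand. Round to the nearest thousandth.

%Δq = (5193 − 4663)/[(4663 + 5193)/2] = 530/4928 ≈ 0.1075.
%ΔP = (52.33 − 75.1)/[(75.1 + 52.33)/2] = -22.77/63.715 ≈ -0.3574.
Arc elasticity E = %Δq/%ΔP ≈ 0.1075/-0.3574 ≈ -0.301.
|E| < 1: demand is inelastic over this range.

-0.301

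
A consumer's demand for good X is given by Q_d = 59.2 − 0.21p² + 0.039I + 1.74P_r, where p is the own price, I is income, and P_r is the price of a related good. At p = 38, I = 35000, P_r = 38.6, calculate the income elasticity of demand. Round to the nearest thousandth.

1.149

Substituting, Q_d = 59.2 − 0.21(38)² + 0.039(35000) + 1.74(38.6) = 59.2 − 303.24 + 1365 + 67.164 = 1188.124.
∂Q_d/∂I = +0.039, so E_I = 0.039·(35000/1188.124) ≈ 1.149.
E_I > 1: normal good (luxury).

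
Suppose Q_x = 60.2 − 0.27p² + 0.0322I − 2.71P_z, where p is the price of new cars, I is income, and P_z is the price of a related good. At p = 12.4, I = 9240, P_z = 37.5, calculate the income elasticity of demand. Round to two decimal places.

Evaluating quantity at (p, I, P_z) gives Q_x = 60.2 − 0.27(12.4)² + 0.0322(9240) − 2.71(37.5) = 60.2 − 41.5152 + 297.528 − 101.625 = 214.5878.
∂Q_x/∂I = +0.0322, so E_I = 0.0322·(9240/214.5878) ≈ 1.39.
E_I > 1: normal good (luxury).

1.39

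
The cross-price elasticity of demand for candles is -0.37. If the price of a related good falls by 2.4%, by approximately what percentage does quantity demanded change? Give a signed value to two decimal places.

0.89

%ΔQ ≈ E × %ΔP_y = (-0.37) × (-2.4%) ≈ 0.89%.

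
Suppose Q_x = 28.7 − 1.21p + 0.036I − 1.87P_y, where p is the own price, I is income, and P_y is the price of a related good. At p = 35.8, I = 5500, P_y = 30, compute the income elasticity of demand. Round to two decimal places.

Q_x = 28.7 − 1.21(35.8) + 0.036(5500) − 1.87(30) = 28.7 − 43.318 + 198 − 56.1 = 127.282.
∂Q_x/∂I = +0.036, so E_I = 0.036·(5500/127.282) ≈ 1.56.
E_I > 1: normal good (luxury).

1.56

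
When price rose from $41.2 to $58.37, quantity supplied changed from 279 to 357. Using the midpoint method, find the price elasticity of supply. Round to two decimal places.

0.71

%Δq = (357 − 279)/[(279 + 357)/2] = 78/318 ≈ 0.2453.
%Δp = (58.37 − 41.2)/[(41.2 + 58.37)/2] = 17.17/49.785 ≈ 0.3449.
Arc elasticity E = %Δq/%Δp ≈ 0.2453/0.3449 ≈ 0.71.
|E| < 1: supply is inelastic over this range.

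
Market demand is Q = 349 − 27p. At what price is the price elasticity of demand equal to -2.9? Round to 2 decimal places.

Set −bp/(a − bp) = −2.9 ⇒ bp = 2.9(a − bp) ⇒ bp(1+2.9) = 2.9·a.
p = 2.9·349/(27·3.9) ≈ 9.61.

9.61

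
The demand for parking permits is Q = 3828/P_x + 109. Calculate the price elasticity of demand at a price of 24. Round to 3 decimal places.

At P_x = 24, Q = 268.5.
dQ/dP_x = −3828/P_x² = −6.6458.
Point elasticity E = (dQ/dP_x)·(P_x/Q) = -6.6458 × 24/268.5 ≈ -0.594.
|E| < 1, so demand is inelastic at this price.

-0.594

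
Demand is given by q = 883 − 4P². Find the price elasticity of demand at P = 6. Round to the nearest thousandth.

At P = 6, q = 739.
dq/dP = −2·4·P = −48.
Point elasticity E = (dq/dP)·(P/q) = -48 × 6/739 ≈ -0.390.
|E| < 1, so demand is inelastic at this price.

-0.390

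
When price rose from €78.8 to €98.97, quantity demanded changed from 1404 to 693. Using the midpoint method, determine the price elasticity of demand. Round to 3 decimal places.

%ΔQ = (693 − 1404)/[(1404 + 693)/2] = -711/1048.5 ≈ -0.6781.
%ΔP = (98.97 − 78.8)/[(78.8 + 98.97)/2] = 20.17/88.885 ≈ 0.2269.
Arc elasticity E = %ΔQ/%ΔP ≈ -0.6781/0.2269 ≈ -2.988.
|E| > 1: demand is elastic over this range.

-2.988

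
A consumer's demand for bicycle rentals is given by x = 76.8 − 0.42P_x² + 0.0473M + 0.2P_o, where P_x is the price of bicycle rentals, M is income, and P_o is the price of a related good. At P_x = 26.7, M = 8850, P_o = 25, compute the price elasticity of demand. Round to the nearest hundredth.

-2.98

First evaluate x: 76.8 − 0.42(26.7)² + 0.0473(8850) + 0.2(25) = 76.8 − 299.4138 + 418.605 + 5 = 200.9912.
∂x/∂P_x = −2·0.42·P_x = -22.428, so E_p = -22.428·(26.7/200.9912) ≈ -2.98.
|E_p| > 1: demand is elastic.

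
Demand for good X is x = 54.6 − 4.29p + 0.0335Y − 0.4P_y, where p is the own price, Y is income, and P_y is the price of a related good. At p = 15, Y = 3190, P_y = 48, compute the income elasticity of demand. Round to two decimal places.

At the given point, x = 54.6 − 4.29(15) + 0.0335(3190) − 0.4(48) = 54.6 − 64.35 + 106.865 − 19.2 = 77.915.
∂x/∂Y = +0.0335, so E_I = 0.0335·(3190/77.915) ≈ 1.37.
E_I > 1: normal good (luxury).

1.37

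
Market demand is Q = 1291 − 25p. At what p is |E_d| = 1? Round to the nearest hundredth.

For linear demand Q = a − bp, E = −bp/(a − bp). |E| = 1 ⇒ bp = a − bp ⇒ p = a/(2b).
p = 1291/(2·25) = 25.82.

25.82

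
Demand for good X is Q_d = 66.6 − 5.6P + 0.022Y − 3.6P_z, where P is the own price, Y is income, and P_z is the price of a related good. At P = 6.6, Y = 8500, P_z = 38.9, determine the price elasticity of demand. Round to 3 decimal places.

-0.483

Substituting, Q_d = 66.6 − 5.6(6.6) + 0.022(8500) − 3.6(38.9) = 66.6 − 36.96 + 187 − 140.04 = 76.6.
∂Q_d/∂P = −5.6, so E_p = (−5.6)·(6.6/76.6) ≈ -0.483.
|E_p| < 1: demand is inelastic.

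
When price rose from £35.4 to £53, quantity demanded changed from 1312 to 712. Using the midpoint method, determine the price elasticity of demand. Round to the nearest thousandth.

%Δq = (712 − 1312)/[(1312 + 712)/2] = -600/1012 ≈ -0.5929.
%Δp = (53 − 35.4)/[(35.4 + 53)/2] = 17.6/44.2 ≈ 0.3982.
Arc elasticity E = %Δq/%Δp ≈ -0.5929/0.3982 ≈ -1.489.
|E| > 1: demand is elastic over this range.

-1.489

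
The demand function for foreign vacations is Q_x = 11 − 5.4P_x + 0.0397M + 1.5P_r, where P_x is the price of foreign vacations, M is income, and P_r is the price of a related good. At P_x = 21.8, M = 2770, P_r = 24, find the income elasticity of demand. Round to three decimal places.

2.802

Evaluating quantity at (P_x, M, P_r) gives Q_x = 11 − 5.4(21.8) + 0.0397(2770) + 1.5(24) = 11 − 117.72 + 109.969 + 36 = 39.249.
∂Q_x/∂M = +0.0397, so E_I = 0.0397·(2770/39.249) ≈ 2.802.
E_I > 1: normal good (luxury).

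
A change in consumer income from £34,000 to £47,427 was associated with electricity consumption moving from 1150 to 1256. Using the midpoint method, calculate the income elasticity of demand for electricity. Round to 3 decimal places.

%ΔQ = (1256 − 1150)/[(1150+1256)/2] = 106/1203 ≈ 0.0881.
%ΔM = (47,427 − 34,000)/[(34,000+47,427)/2] = 13427/40713.5 ≈ 0.3298.
E_I = %ΔQ/%ΔM ≈ 0.267.
E_I ∈ (0,1): normal good (necessity).

0.267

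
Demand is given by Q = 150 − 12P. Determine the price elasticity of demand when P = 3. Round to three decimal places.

At P = 3, Q = 114.
dQ/dP = −12.
Point elasticity E = (dQ/dP)·(P/Q) = -12 × 3/114 ≈ -0.316.
|E| < 1, so demand is inelastic at this price.

-0.316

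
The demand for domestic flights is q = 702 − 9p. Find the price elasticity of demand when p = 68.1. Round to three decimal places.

At p = 68.1, q = 89.1.
dq/dp = −9.
Point elasticity E = (dq/dp)·(p/q) = -9 × 68.1/89.1 ≈ -6.879.
|E| > 1, so demand is elastic at this price.

-6.879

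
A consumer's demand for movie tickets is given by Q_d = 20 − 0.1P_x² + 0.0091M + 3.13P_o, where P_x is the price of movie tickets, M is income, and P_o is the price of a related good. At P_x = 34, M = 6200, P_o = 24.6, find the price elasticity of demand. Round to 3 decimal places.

-6.113

At the given point, Q_d = 20 − 0.1(34)² + 0.0091(6200) + 3.13(24.6) = 20 − 115.6 + 56.42 + 76.998 = 37.818.
∂Q_d/∂P_x = −2·0.1·P_x = -6.8, so E_p = -6.8·(34/37.818) ≈ -6.113.
|E_p| > 1: demand is elastic.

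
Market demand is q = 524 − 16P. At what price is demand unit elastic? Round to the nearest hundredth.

16.38

For linear demand q = a − bP, E = −bP/(a − bP). |E| = 1 ⇒ bP = a − bP ⇒ P = a/(2b).
P = 524/(2·16) ≈ 16.38.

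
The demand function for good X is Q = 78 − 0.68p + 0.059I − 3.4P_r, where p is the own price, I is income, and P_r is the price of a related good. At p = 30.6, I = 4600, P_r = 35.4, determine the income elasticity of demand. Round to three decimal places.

1.303

First evaluate Q: 78 − 0.68(30.6) + 0.059(4600) − 3.4(35.4) = 78 − 20.808 + 271.4 − 120.36 = 208.232.
∂Q/∂I = +0.059, so E_I = 0.059·(4600/208.232) ≈ 1.303.
E_I > 1: normal good (luxury).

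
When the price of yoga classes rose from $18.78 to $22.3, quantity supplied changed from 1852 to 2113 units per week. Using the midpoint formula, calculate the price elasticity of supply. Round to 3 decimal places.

%ΔQ = (2113 − 1852)/[(1852 + 2113)/2] = 261/1982.5 ≈ 0.1317.
%ΔP = (22.3 − 18.78)/[(18.78 + 22.3)/2] = 3.52/20.54 ≈ 0.1714.
Arc elasticity E = %ΔQ/%ΔP ≈ 0.1317/0.1714 ≈ 0.768.
|E| < 1: supply is inelastic over this range.

0.768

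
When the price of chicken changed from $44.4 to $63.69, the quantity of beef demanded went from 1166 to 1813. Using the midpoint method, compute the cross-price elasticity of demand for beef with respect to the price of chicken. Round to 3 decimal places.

%ΔQ_x = (1813 − 1166)/[(1166+1813)/2] = 647/1489.5 ≈ 0.4344.
%ΔP_y = (63.69 − 44.4)/[(44.4+63.69)/2] ≈ 0.3569.
E_xy = 0.4344/0.3569 ≈ 1.217.
E_xy > 0, so beef and chicken are substitutes.

1.217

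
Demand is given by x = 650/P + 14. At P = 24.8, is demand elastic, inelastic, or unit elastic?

At P = 24.8, x = 40.2097.
dx/dP = −650/P² = −1.0568.
Point elasticity E = (dx/dP)·(P/x) = -1.0568 × 24.8/40.2097 ≈ -0.652.
|E| ≈ 0.652 < 1, so demand is inelastic.

inelastic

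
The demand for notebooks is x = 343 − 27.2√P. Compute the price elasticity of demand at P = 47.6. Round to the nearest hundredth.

At P = 47.6, x = 155.3397.
dx/dP = −27.2/(2√P) = −27.2/(2·6.8993).
Point elasticity E = (dx/dP)·(P/x) = -1.9712 × 47.6/155.3397 ≈ -0.60.
|E| < 1, so demand is inelastic at this price.

-0.60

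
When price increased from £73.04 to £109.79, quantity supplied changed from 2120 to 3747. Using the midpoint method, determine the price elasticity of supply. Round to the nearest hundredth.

1.38

%ΔQ = (3747 − 2120)/[(2120 + 3747)/2] = 1627/2933.5 ≈ 0.5546.
%Δp = (109.79 − 73.04)/[(73.04 + 109.79)/2] = 36.75/91.415 ≈ 0.4020.
Arc elasticity E = %ΔQ/%Δp ≈ 0.5546/0.4020 ≈ 1.38.
|E| > 1: supply is elastic over this range.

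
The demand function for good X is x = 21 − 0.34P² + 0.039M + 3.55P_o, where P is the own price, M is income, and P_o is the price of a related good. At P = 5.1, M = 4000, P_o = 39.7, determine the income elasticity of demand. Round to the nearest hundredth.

Evaluating quantity at (P, M, P_o) gives x = 21 − 0.34(5.1)² + 0.039(4000) + 3.55(39.7) = 21 − 8.8434 + 156 + 140.935 = 309.0916.
∂x/∂M = +0.039, so E_I = 0.039·(4000/309.0916) ≈ 0.50.
E_I ∈ (0,1): normal good (necessity).

0.50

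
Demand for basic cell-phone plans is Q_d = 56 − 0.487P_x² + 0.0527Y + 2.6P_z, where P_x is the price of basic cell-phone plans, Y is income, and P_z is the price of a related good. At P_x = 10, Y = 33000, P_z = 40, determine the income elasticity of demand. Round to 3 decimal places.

First evaluate Q_d: 56 − 0.487(10)² + 0.0527(33000) + 2.6(40) = 56 − 48.7 + 1739.1 + 104 = 1850.4.
∂Q_d/∂Y = +0.0527, so E_I = 0.0527·(33000/1850.4) ≈ 0.940.
E_I ∈ (0,1): normal good (necessity).

0.940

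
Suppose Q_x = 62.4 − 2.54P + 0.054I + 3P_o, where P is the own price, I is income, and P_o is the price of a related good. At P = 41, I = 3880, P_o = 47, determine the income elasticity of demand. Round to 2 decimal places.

First evaluate Q_x: 62.4 − 2.54(41) + 0.054(3880) + 3(47) = 62.4 − 104.14 + 209.52 + 141 = 308.78.
∂Q_x/∂I = +0.054, so E_I = 0.054·(3880/308.78) ≈ 0.68.
E_I ∈ (0,1): normal good (necessity).

0.68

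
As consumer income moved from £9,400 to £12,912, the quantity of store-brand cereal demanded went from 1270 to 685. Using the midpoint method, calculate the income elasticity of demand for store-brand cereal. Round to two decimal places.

%ΔQ = (685 − 1270)/[(1270+685)/2] = -585/977.5 ≈ -0.5985.
%ΔY = (12,912 − 9,400)/[(9,400+12,912)/2] = 3512/11156 ≈ 0.3148.
E_I = %ΔQ/%ΔY ≈ -1.90.
E_I < 0: inferior good.

-1.90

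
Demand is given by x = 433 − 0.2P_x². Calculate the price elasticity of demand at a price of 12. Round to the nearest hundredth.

At P_x = 12, x = 404.2.
dx/dP_x = −2·0.2·P_x = −4.8.
Point elasticity E = (dx/dP_x)·(P_x/x) = -4.8 × 12/404.2 ≈ -0.14.
|E| < 1, so demand is inelastic at this price.

-0.14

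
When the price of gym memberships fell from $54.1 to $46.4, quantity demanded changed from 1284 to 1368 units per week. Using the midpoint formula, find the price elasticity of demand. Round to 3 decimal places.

-0.413

%Δq = (1368 − 1284)/[(1284 + 1368)/2] = 84/1326 ≈ 0.0633.
%Δp = (46.4 − 54.1)/[(54.1 + 46.4)/2] = -7.7/50.25 ≈ -0.1532.
Arc elasticity E = %Δq/%Δp ≈ 0.0633/-0.1532 ≈ -0.413.
|E| < 1: demand is inelastic over this range.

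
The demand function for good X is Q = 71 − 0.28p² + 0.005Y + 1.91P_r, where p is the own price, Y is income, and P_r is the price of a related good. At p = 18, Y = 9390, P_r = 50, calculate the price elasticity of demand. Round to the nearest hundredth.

-1.48

First evaluate Q: 71 − 0.28(18)² + 0.005(9390) + 1.91(50) = 71 − 90.72 + 46.95 + 95.5 = 122.73.
∂Q/∂p = −2·0.28·p = -10.08, so E_p = -10.08·(18/122.73) ≈ -1.48.
|E_p| > 1: demand is elastic.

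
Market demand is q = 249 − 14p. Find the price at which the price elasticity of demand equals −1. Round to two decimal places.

8.89

For linear demand q = a − bp, E = −bp/(a − bp). |E| = 1 ⇒ bp = a − bp ⇒ p = a/(2b).
p = 249/(2·14) ≈ 8.89.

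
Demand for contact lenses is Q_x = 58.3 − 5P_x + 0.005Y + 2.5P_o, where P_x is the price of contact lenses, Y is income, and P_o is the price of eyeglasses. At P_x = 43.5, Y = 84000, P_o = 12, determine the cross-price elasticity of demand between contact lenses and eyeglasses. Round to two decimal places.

0.10

At the given point, Q_x = 58.3 − 5(43.5) + 0.005(84000) + 2.5(12) = 58.3 − 217.5 + 420 + 30 = 290.8.
∂Q_x/∂P_o = +2.5, so E_xy = 2.5·(12/290.8) ≈ 0.10.
E_xy > 0: the goods are substitutes.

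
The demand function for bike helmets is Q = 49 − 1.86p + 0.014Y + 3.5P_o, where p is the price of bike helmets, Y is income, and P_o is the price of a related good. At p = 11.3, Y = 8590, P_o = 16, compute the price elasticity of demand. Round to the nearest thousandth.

-0.103

First evaluate Q: 49 − 1.86(11.3) + 0.014(8590) + 3.5(16) = 49 − 21.018 + 120.26 + 56 = 204.242.
∂Q/∂p = −1.86, so E_p = (−1.86)·(11.3/204.242) ≈ -0.103.
|E_p| < 1: demand is inelastic.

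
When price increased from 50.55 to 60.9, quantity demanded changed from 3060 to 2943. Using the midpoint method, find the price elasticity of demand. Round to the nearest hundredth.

%ΔQ = (2943 − 3060)/[(3060 + 2943)/2] = -117/3001.5 ≈ -0.0390.
%Δp = (60.9 − 50.55)/[(50.55 + 60.9)/2] = 10.35/55.725 ≈ 0.1857.
Arc elasticity E = %ΔQ/%Δp ≈ -0.0390/0.1857 ≈ -0.21.
|E| < 1: demand is inelastic over this range.

-0.21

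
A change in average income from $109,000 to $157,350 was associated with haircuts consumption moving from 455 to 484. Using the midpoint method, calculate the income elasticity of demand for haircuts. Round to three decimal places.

%ΔQ = (484 − 455)/[(455+484)/2] = 29/469.5 ≈ 0.0618.
%ΔI = (157,350 − 109,000)/[(109,000+157,350)/2] = 48350/133175 ≈ 0.3631.
E_I = %ΔQ/%ΔI ≈ 0.170.
E_I ∈ (0,1): normal good (necessity).

0.170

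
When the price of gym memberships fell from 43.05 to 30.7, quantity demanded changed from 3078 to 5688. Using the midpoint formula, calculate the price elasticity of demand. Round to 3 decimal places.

%ΔQ = (5688 − 3078)/[(3078 + 5688)/2] = 2610/4383 ≈ 0.5955.
%ΔP = (30.7 − 43.05)/[(43.05 + 30.7)/2] = -12.35/36.875 ≈ -0.3349.
Arc elasticity E = %ΔQ/%ΔP ≈ 0.5955/-0.3349 ≈ -1.778.
|E| > 1: demand is elastic over this range.

-1.778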